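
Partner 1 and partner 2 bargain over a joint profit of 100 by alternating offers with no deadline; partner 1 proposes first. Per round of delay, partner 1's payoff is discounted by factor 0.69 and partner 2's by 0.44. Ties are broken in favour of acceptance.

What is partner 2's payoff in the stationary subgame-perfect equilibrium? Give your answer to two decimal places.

When partner 1 proposes, partner 2 accepts any offer worth at least 0.44 times what partner 2 would get by proposing next round; and vice versa.
This gives x = 100 − 0.44y and y = 100 − 0.69x, where x and y are each side's share when it proposes.
Hence (1 − 0.44·0.69)x = 100(1 − 0.44), i.e. 0.6964·x = 56.
x ≈ 80.4136; partner 2's share is 100 − x ≈ 19.5864.

19.59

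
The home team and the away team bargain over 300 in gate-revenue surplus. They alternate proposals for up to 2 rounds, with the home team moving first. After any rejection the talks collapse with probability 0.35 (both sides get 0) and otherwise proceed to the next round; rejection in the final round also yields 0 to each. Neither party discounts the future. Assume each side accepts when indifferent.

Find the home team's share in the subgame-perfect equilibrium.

105

Round 2 (the away team proposes): rejection yields 0 for the home team; the away team offers 0 and keeps 300.
Round 1 (the home team proposes): rejecting gives the away team an expected 0.65 × 300 = 195, so the home team offers 195, keeping 105.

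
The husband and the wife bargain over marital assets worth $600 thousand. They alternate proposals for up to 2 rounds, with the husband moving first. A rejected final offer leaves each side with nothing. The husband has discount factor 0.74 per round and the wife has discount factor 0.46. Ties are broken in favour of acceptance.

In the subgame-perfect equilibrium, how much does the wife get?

Round 2 (the wife proposes): rejection yields 0 for the husband; the wife offers 0 and keeps 600.
Round 1 (the husband proposes): the wife can get 600 next round, worth 0.46 × 600 = 276 now; the husband offers that and keeps 324.

276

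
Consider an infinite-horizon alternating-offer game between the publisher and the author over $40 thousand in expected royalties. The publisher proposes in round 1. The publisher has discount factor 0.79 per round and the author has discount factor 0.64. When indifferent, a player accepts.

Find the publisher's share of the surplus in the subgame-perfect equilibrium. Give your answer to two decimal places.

29.13

When the publisher proposes, the author accepts any offer worth at least 0.64 times what the author would get by proposing next round; and vice versa.
This gives x = 40 − 0.64y and y = 40 − 0.79x, where x and y are each side's share when it proposes.
Hence (1 − 0.64·0.79)x = 40(1 − 0.64), i.e. 0.4944·x = 14.4.
x ≈ 29.1262; the author's share is 40 − x ≈ 10.8738.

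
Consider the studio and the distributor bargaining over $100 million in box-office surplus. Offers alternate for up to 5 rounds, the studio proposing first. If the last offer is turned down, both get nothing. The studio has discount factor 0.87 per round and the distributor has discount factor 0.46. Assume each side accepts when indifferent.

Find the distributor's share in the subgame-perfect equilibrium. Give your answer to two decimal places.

8.37

Round 5 (the studio proposes): the distributor will accept anything ≥ 0, so the studio offers 0 and keeps 100.
Round 4 (the distributor proposes): the studio can get 100 next round, worth 0.87 × 100 = 87 now. The distributor offers 87 and keeps 100 − 87 = 13.
Round 3 (the studio proposes): the distributor can get 13 next round, worth 0.46 × 13 = 5.98 now; the studio offers that and keeps 94.02.
Round 2 (the distributor proposes): the studio can get 94.02 next round, worth 0.87 × 94.02 = 81.7974 now. The distributor offers 81.7974 and keeps 100 − 81.7974 = 18.2026.
Round 1 (the studio proposes): the distributor can get 18.2026 next round, worth 0.46 × 18.2026 = 8.373196 now, so the studio offers 8.373196, keeping 91.626804.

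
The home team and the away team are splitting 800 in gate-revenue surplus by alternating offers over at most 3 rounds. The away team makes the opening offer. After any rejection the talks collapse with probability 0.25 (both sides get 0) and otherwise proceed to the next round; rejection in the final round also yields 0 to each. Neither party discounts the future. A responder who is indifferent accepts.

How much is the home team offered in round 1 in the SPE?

Round 3 (the away team proposes): the home team will accept anything ≥ 0, so the away team offers 0 and keeps 800.
Round 2 (the home team proposes): rejecting gives the away team an expected 0.75 × 800 = 600; the home team offers that and keeps 200.
Round 1 (the away team proposes): rejecting gives the home team an expected 0.75 × 200 = 150. The away team offers 150 and keeps 800 − 150 = 650.

150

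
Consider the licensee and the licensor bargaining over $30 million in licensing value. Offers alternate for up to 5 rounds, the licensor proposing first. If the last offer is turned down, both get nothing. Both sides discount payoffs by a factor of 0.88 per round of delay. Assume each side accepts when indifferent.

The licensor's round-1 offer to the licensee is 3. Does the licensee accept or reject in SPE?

Round 5 (the licensor proposes): the licensee will accept anything ≥ 0, so the licensor offers 0 and keeps 30.
Round 4 (the licensee proposes): the licensor can get 30 next round, worth 0.88 × 30 = 26.4 now. The licensee offers 26.4 and keeps 30 − 26.4 = 3.6.
Round 3 (the licensor proposes): the licensee can get 3.6 next round, worth 0.88 × 3.6 = 3.168 now; the licensor offers that and keeps 26.832.
Round 2 (the licensee proposes): the licensor can get 26.832 next round, worth 0.88 × 26.832 = 23.61216 now, so the licensee offers 23.61216, keeping 6.38784.
So by rejecting in round 1, the licensee gets 6.38784 next round, worth 0.88 × 6.38784 = 5.6212992 now.
Offer 3 < 5.6212992, so the licensee rejects.

Reject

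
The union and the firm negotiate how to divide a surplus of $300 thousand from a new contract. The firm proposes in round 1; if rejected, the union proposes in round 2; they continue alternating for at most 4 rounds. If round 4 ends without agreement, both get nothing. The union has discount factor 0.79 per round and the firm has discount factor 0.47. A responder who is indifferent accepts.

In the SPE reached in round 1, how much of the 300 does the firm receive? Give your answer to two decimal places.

Work backward from the last round.
Round 4 (the union proposes): rejection yields 0 for the firm; the union offers 0 and keeps 300.
Round 3 (the firm proposes): the union can get 300 next round, worth 0.79 × 300 = 237 now; the firm offers that and keeps 63.
Round 2 (the union proposes): the firm can get 63 next round, worth 0.47 × 63 = 29.61 now, so the union offers 29.61, keeping 270.39.
Round 1 (the firm proposes): the union can get 270.39 next round, worth 0.79 × 270.39 = 213.6081 now. The firm offers 213.6081 and keeps 300 − 213.6081 = 86.3919.

86.39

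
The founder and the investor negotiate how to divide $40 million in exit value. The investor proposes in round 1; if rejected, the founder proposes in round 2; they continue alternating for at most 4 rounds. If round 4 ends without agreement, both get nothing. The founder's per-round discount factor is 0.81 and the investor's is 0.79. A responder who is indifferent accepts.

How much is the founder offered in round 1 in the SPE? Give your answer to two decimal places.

27.54

Round 4 (the founder proposes): the investor will accept anything ≥ 0, so the founder offers 0 and keeps 40.
Round 3 (the investor proposes): the founder can get 40 next round, worth 0.81 × 40 = 32.4 now; the investor offers that and keeps 7.6.
Round 2 (the founder proposes): the investor can get 7.6 next round, worth 0.79 × 7.6 = 6.004 now. The founder offers 6.004 and keeps 40 − 6.004 = 33.996.
Round 1 (the investor proposes): the founder can get 33.996 next round, worth 0.81 × 33.996 = 27.53676 now; the investor offers that and keeps 12.46324.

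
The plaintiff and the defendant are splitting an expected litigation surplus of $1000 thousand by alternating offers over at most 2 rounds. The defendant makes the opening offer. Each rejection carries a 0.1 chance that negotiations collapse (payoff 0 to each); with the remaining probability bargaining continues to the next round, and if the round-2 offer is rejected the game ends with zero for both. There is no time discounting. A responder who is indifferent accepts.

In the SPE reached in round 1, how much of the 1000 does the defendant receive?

100

Round 2 (the plaintiff proposes): rejection yields 0 for the defendant; the plaintiff offers 0 and keeps 1000.
Round 1 (the defendant proposes): rejecting gives the plaintiff an expected 0.9 × 1000 = 900. The defendant offers 900 and keeps 1000 − 900 = 100.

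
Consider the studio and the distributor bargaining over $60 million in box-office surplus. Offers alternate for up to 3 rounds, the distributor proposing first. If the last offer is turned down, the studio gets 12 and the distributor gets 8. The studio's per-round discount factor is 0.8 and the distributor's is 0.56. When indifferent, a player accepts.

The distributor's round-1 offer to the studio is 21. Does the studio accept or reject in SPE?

Reject

Round 3 (the distributor proposes): the studio gets 12 if talks fail, so the distributor offers 12 and keeps 48.
Round 2 (the studio proposes): the distributor can get 48 next round, worth 0.56 × 48 = 26.88 now. The studio offers 26.88 and keeps 60 − 26.88 = 33.12.
So by rejecting in round 1, the studio gets 33.12 next round, worth 0.8 × 33.12 = 26.496 now.
Offer 21 < 26.496, so the studio rejects.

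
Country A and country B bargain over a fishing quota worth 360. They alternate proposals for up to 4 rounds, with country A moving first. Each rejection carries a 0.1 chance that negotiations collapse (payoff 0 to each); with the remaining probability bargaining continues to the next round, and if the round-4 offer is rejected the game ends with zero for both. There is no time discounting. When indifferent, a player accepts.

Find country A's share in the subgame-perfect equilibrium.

65.16

Round 4 (country B proposes): rejection yields 0 for country A; country B offers 0 and keeps 360.
Round 3 (country A proposes): rejecting gives country B an expected 0.9 × 360 = 324; country A offers that and keeps 36.
Round 2 (country B proposes): rejecting gives country A an expected 0.9 × 36 = 32.4. Country B offers 32.4 and keeps 360 − 32.4 = 327.6.
Round 1 (country A proposes): rejecting gives country B an expected 0.9 × 327.6 = 294.84, so country A offers 294.84, keeping 65.16.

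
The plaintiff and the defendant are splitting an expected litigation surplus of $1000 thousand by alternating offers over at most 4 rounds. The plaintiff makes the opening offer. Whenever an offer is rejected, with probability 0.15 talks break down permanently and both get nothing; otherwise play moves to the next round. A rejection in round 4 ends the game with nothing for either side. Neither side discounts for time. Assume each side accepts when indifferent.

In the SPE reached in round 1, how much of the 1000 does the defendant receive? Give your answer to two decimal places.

741.63

Round 4 (the defendant proposes): rejection yields 0 for the plaintiff; the defendant offers 0 and keeps 1000.
Round 3 (the plaintiff proposes): rejecting gives the defendant an expected 0.85 × 1000 = 850. The plaintiff offers 850 and keeps 1000 − 850 = 150.
Round 2 (the defendant proposes): rejecting gives the plaintiff an expected 0.85 × 150 = 127.5; the defendant offers that and keeps 872.5.
Round 1 (the plaintiff proposes): rejecting gives the defendant an expected 0.85 × 872.5 = 741.625, so the plaintiff offers 741.625, keeping 258.375.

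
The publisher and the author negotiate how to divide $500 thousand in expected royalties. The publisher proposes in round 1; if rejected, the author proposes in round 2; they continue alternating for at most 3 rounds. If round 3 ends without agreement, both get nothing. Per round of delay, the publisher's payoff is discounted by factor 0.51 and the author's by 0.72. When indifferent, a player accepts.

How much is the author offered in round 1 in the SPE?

176.4

Round 3 (the publisher proposes): rejection yields 0 for the author; the publisher offers 0 and keeps 500.
Round 2 (the author proposes): the publisher can get 500 next round, worth 0.51 × 500 = 255 now. The author offers 255 and keeps 500 − 255 = 245.
Round 1 (the publisher proposes): the author can get 245 next round, worth 0.72 × 245 = 176.4 now; the publisher offers that and keeps 323.6.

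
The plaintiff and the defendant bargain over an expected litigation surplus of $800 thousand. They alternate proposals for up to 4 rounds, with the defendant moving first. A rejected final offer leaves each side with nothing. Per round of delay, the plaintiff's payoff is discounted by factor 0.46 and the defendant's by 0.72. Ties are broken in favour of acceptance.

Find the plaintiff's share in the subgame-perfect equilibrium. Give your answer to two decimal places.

Round 4 (the plaintiff proposes): the defendant will accept anything ≥ 0, so the plaintiff offers 0 and keeps 800.
Round 3 (the defendant proposes): the plaintiff can get 800 next round, worth 0.46 × 800 = 368 now. The defendant offers 368 and keeps 800 − 368 = 432.
Round 2 (the plaintiff proposes): the defendant can get 432 next round, worth 0.72 × 432 = 311.04 now; the plaintiff offers that and keeps 488.96.
Round 1 (the defendant proposes): the plaintiff can get 488.96 next round, worth 0.46 × 488.96 = 224.9216 now, so the defendant offers 224.9216, keeping 575.0784.

224.92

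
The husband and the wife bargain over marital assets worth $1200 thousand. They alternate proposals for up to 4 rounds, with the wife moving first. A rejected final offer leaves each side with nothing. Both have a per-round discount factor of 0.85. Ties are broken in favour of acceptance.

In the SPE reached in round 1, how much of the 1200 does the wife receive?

Round 4 (the husband proposes): the wife will accept anything ≥ 0, so the husband offers 0 and keeps 1200.
Round 3 (the wife proposes): the husband can get 1200 next round, worth 0.85 × 1200 = 1020 now, so the wife offers 1020, keeping 180.
Round 2 (the husband proposes): the wife can get 180 next round, worth 0.85 × 180 = 153 now, so the husband offers 153, keeping 1047.
Round 1 (the wife proposes): the husband can get 1047 next round, worth 0.85 × 1047 = 889.95 now, so the wife offers 889.95, keeping 310.05.

310.05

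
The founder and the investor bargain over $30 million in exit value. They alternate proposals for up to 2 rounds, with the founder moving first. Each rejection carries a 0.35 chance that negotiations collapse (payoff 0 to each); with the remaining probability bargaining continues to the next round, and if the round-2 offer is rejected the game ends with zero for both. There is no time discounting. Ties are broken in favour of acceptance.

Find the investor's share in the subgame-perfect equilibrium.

19.5

Round 2 (the investor proposes): the founder will accept anything ≥ 0, so the investor offers 0 and keeps 30.
Round 1 (the founder proposes): rejecting gives the investor an expected 0.65 × 30 = 19.5. The founder offers 19.5 and keeps 30 − 19.5 = 10.5.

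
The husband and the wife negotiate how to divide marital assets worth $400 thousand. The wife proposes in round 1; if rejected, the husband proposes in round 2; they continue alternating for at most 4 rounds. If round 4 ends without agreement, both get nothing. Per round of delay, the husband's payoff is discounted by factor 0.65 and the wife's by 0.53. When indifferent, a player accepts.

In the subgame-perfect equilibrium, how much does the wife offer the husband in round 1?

Round 4 (the husband proposes): the wife will accept anything ≥ 0, so the husband offers 0 and keeps 400.
Round 3 (the wife proposes): the husband can get 400 next round, worth 0.65 × 400 = 260 now; the wife offers that and keeps 140.
Round 2 (the husband proposes): the wife can get 140 next round, worth 0.53 × 140 = 74.2 now. The husband offers 74.2 and keeps 400 − 74.2 = 325.8.
Round 1 (the wife proposes): the husband can get 325.8 next round, worth 0.65 × 325.8 = 211.77 now; the wife offers that and keeps 188.23.

211.77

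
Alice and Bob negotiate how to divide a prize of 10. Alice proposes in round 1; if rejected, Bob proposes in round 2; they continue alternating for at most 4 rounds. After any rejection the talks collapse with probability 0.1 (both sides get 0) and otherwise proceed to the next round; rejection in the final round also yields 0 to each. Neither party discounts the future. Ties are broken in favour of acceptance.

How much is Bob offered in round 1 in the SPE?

Round 4 (Bob proposes): Alice will accept anything ≥ 0, so Bob offers 0 and keeps 10.
Round 3 (Alice proposes): rejecting gives Bob an expected 0.9 × 10 = 9; Alice offers that and keeps 1.
Round 2 (Bob proposes): rejecting gives Alice an expected 0.9 × 1 = 0.9, so Bob offers 0.9, keeping 9.1.
Round 1 (Alice proposes): rejecting gives Bob an expected 0.9 × 9.1 = 8.19. Alice offers 8.19 and keeps 10 − 8.19 = 1.81.

8.19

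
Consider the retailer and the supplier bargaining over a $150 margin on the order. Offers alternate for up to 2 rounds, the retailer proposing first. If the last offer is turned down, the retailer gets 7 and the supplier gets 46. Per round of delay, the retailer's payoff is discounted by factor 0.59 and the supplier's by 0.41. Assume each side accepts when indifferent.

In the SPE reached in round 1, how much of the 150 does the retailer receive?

Solve by backward induction from round 2.
Round 2 (the supplier proposes): the retailer gets 7 if talks fail, so the supplier offers 7 and keeps 143.
Round 1 (the retailer proposes): the supplier can get 143 next round, worth 0.41 × 143 = 58.63 now. The retailer offers 58.63 and keeps 150 − 58.63 = 91.37.

91.37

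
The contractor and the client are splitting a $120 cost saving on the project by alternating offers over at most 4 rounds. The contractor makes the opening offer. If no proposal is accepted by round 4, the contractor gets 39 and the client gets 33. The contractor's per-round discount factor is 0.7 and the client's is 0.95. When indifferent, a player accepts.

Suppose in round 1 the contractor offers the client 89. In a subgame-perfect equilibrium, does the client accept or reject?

Round 4 (the client proposes): the contractor gets 39 if talks fail, so the client offers 39 and keeps 81.
Round 3 (the contractor proposes): the client can get 81 next round, worth 0.95 × 81 = 76.95 now. The contractor offers 76.95 and keeps 120 − 76.95 = 43.05.
Round 2 (the client proposes): the contractor can get 43.05 next round, worth 0.7 × 43.05 = 30.135 now; the client offers that and keeps 89.865.
So by rejecting in round 1, the client gets 89.865 next round, worth 0.95 × 89.865 = 85.37175 now.
Offer 89 ≥ 85.37175, so the client accepts.

Accept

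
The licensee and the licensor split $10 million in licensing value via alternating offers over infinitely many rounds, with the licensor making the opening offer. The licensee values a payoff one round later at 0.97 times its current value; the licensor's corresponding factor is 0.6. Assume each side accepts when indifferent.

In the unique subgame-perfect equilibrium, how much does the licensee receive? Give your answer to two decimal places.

In a stationary SPE each proposer offers the other exactly their discounted continuation value.
If the licensor keeps x when proposing and the licensee keeps y when proposing, then x = 10 − 0.97y and y = 10 − 0.6x.
Solving: x = 10(1 − 0.97) / (1 − 0.6·0.97) = 0.3 / 0.418 ≈ 0.7177.
The licensee gets 10 − 0.7177 ≈ 9.2823.

9.28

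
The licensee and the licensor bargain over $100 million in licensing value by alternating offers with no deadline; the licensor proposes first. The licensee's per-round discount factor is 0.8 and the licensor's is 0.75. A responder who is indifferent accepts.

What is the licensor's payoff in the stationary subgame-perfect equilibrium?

Let x be the licensor's share when the licensor proposes and y be the licensee's share when the licensee proposes.
The licensee accepts iff offered ≥ 0.8·y, so x = 100 − 0.8y. Symmetrically y = 100 − 0.75x.
Substituting: x = 100 − 0.8(100 − 0.75x), giving x(1 − 0.75·0.8) = 100(1 − 0.8).
So x = 100 × 0.2 / 0.4 = 50, and the licensee receives 100 − x = 50.

50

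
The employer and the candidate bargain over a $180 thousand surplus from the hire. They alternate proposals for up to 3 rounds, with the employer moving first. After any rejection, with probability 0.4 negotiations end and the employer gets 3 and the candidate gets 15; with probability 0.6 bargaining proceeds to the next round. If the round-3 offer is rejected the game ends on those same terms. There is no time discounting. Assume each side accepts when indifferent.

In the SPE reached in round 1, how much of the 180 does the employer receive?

Round 3 (the employer proposes): the candidate gets 15 if talks fail, so the employer offers 15 and keeps 165.
Round 2 (the candidate proposes): rejecting gives the employer an expected 0.6 × 165 + 0.4 × 3 = 100.2. The candidate offers 100.2 and keeps 180 − 100.2 = 79.8.
Round 1 (the employer proposes): rejecting gives the candidate an expected 0.6 × 79.8 + 0.4 × 15 = 53.88, so the employer offers 53.88, keeping 126.12.

126.12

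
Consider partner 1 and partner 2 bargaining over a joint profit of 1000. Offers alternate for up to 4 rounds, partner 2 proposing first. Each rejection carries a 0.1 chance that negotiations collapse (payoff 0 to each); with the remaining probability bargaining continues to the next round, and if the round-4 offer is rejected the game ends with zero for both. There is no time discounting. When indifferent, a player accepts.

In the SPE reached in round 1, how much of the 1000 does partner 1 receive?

819

Round 4 (partner 1 proposes): rejection yields 0 for partner 2; partner 1 offers 0 and keeps 1000.
Round 3 (partner 2 proposes): rejecting gives partner 1 an expected 0.9 × 1000 = 900; partner 2 offers that and keeps 100.
Round 2 (partner 1 proposes): rejecting gives partner 2 an expected 0.9 × 100 = 90; partner 1 offers that and keeps 910.
Round 1 (partner 2 proposes): rejecting gives partner 1 an expected 0.9 × 910 = 819, so partner 2 offers 819, keeping 181.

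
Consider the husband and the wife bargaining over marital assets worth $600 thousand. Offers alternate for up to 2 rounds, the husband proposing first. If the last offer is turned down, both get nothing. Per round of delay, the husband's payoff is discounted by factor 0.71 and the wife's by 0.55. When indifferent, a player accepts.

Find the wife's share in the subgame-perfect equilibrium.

330

Solve by backward induction from round 2.
Round 2 (the wife proposes): rejection yields 0 for the husband; the wife offers 0 and keeps 600.
Round 1 (the husband proposes): the wife can get 600 next round, worth 0.55 × 600 = 330 now; the husband offers that and keeps 270.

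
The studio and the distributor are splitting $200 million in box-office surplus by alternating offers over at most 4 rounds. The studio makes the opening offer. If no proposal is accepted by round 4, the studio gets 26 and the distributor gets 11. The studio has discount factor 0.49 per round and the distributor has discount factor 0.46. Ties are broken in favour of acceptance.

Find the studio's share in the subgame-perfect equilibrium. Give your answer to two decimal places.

Round 4 (the distributor proposes): the studio gets 26 if talks fail, so the distributor offers 26 and keeps 174.
Round 3 (the studio proposes): the distributor can get 174 next round, worth 0.46 × 174 = 80.04 now; the studio offers that and keeps 119.96.
Round 2 (the distributor proposes): the studio can get 119.96 next round, worth 0.49 × 119.96 = 58.7804 now, so the distributor offers 58.7804, keeping 141.2196.
Round 1 (the studio proposes): the distributor can get 141.2196 next round, worth 0.46 × 141.2196 = 64.961016 now, so the studio offers 64.961016, keeping 135.038984.

135.04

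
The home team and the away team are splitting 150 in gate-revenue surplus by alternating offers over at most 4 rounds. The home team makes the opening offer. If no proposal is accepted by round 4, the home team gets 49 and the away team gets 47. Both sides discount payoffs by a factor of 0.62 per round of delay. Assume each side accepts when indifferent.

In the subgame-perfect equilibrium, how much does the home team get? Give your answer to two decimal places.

90.59

Round 4 (the away team proposes): the home team gets 49 if talks fail, so the away team offers 49 and keeps 101.
Round 3 (the home team proposes): the away team can get 101 next round, worth 0.62 × 101 = 62.62 now. The home team offers 62.62 and keeps 150 − 62.62 = 87.38.
Round 2 (the away team proposes): the home team can get 87.38 next round, worth 0.62 × 87.38 = 54.1756 now. The away team offers 54.1756 and keeps 150 − 54.1756 = 95.8244.
Round 1 (the home team proposes): the away team can get 95.8244 next round, worth 0.62 × 95.8244 = 59.411128 now, so the home team offers 59.411128, keeping 90.588872.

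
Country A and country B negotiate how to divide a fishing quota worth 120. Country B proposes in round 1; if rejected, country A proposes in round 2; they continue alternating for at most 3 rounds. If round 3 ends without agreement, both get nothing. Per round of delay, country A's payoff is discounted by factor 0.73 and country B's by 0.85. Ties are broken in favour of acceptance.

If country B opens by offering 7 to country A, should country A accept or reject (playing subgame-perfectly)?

Reject

Round 3 (country B proposes): country A will accept anything ≥ 0, so country B offers 0 and keeps 120.
Round 2 (country A proposes): country B can get 120 next round, worth 0.85 × 120 = 102 now; country A offers that and keeps 18.
So by rejecting in round 1, country A gets 18 next round, worth 0.73 × 18 = 13.14 now.
Offer 7 < 13.14, so country A rejects.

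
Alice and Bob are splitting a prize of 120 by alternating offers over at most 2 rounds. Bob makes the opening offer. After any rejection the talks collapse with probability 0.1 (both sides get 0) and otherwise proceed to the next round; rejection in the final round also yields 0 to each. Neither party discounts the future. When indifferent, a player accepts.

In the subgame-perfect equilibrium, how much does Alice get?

Round 2 (Alice proposes): Bob will accept anything ≥ 0, so Alice offers 0 and keeps 120.
Round 1 (Bob proposes): rejecting gives Alice an expected 0.9 × 120 = 108. Bob offers 108 and keeps 120 − 108 = 12.

108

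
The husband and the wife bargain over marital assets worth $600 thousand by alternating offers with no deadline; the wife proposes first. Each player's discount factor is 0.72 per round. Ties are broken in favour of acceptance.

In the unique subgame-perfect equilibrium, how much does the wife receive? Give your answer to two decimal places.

In a stationary SPE each proposer offers the other exactly their discounted continuation value.
If the wife keeps x when proposing and the husband keeps y when proposing, then x = 600 − 0.72y and y = 600 − 0.72x.
Solving: x = 600(1 − 0.72) / (1 − 0.72·0.72) = 168 / 0.4816 ≈ 348.8372.
The husband gets 600 − 348.8372 ≈ 251.1628.

348.84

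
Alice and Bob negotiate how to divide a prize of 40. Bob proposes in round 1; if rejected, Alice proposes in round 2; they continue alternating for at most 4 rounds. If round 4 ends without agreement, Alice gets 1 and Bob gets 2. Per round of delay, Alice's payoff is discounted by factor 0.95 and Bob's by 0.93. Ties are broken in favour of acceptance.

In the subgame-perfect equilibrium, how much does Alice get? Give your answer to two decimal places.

Solve by backward induction from round 4.
Round 4 (Alice proposes): Bob gets 2 if talks fail, so Alice offers 2 and keeps 38.
Round 3 (Bob proposes): Alice can get 38 next round, worth 0.95 × 38 = 36.1 now; Bob offers that and keeps 3.9.
Round 2 (Alice proposes): Bob can get 3.9 next round, worth 0.93 × 3.9 = 3.627 now; Alice offers that and keeps 36.373.
Round 1 (Bob proposes): Alice can get 36.373 next round, worth 0.95 × 36.373 = 34.55435 now. Bob offers 34.55435 and keeps 40 − 34.55435 = 5.44565.

34.55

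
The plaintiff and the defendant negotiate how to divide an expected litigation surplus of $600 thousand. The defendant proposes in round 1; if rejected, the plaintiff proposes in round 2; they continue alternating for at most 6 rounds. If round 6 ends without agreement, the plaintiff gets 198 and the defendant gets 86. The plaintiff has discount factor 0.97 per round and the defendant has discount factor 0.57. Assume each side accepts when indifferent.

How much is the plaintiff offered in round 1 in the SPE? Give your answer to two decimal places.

541.04

Round 6 (the plaintiff proposes): the defendant gets 86 if talks fail, so the plaintiff offers 86 and keeps 514.
Round 5 (the defendant proposes): the plaintiff can get 514 next round, worth 0.97 × 514 = 498.58 now, so the defendant offers 498.58, keeping 101.42.
Round 4 (the plaintiff proposes): the defendant can get 101.42 next round, worth 0.57 × 101.42 = 57.8094 now, so the plaintiff offers 57.8094, keeping 542.1906.
Round 3 (the defendant proposes): the plaintiff can get 542.1906 next round, worth 0.97 × 542.1906 = 525.924882 now; the defendant offers that and keeps 74.075118.
Round 2 (the plaintiff proposes): the defendant can get 74.075118 next round, worth 0.57 × 74.075118 = 42.22281726 now, so the plaintiff offers 42.22281726, keeping 557.77718274.
Round 1 (the defendant proposes): the plaintiff can get 557.77718274 next round, worth 0.97 × 557.77718274 = 541.0438672578 now; the defendant offers that and keeps 58.9561327422.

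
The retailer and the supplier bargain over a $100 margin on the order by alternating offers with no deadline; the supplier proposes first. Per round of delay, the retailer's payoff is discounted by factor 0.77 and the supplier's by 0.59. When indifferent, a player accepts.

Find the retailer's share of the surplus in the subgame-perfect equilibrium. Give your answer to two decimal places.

In a stationary SPE each proposer offers the other exactly their discounted continuation value.
If the supplier keeps x when proposing and the retailer keeps y when proposing, then x = 100 − 0.77y and y = 100 − 0.59x.
Solving: x = 100(1 − 0.77) / (1 − 0.59·0.77) = 23 / 0.5457 ≈ 42.1477.
The retailer gets 100 − 42.1477 ≈ 57.8523.

57.85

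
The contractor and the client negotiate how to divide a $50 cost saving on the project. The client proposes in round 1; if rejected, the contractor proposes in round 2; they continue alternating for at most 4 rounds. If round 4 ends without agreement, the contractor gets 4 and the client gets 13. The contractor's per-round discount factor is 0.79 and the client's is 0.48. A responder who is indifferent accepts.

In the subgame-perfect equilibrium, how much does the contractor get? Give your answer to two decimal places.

Round 4 (the contractor proposes): the client gets 13 if talks fail, so the contractor offers 13 and keeps 37.
Round 3 (the client proposes): the contractor can get 37 next round, worth 0.79 × 37 = 29.23 now. The client offers 29.23 and keeps 50 − 29.23 = 20.77.
Round 2 (the contractor proposes): the client can get 20.77 next round, worth 0.48 × 20.77 = 9.9696 now. The contractor offers 9.9696 and keeps 50 − 9.9696 = 40.0304.
Round 1 (the client proposes): the contractor can get 40.0304 next round, worth 0.79 × 40.0304 = 31.624016 now. The client offers 31.624016 and keeps 50 − 31.624016 = 18.375984.

31.62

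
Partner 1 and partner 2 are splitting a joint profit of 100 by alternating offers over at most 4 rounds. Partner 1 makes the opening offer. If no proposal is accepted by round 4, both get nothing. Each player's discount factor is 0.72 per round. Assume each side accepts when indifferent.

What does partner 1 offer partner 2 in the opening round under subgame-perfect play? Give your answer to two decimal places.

57.48

Round 4 (partner 2 proposes): rejection yields 0 for partner 1; partner 2 offers 0 and keeps 100.
Round 3 (partner 1 proposes): partner 2 can get 100 next round, worth 0.72 × 100 = 72 now. Partner 1 offers 72 and keeps 100 − 72 = 28.
Round 2 (partner 2 proposes): partner 1 can get 28 next round, worth 0.72 × 28 = 20.16 now; partner 2 offers that and keeps 79.84.
Round 1 (partner 1 proposes): partner 2 can get 79.84 next round, worth 0.72 × 79.84 = 57.4848 now; partner 1 offers that and keeps 42.5152.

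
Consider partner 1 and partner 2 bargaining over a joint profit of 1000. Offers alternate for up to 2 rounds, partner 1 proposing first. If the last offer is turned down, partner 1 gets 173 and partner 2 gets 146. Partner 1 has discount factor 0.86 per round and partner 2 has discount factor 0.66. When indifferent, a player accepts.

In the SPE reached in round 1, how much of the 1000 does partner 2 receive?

545.82

Round 2 (partner 2 proposes): partner 1 gets 173 if talks fail, so partner 2 offers 173 and keeps 827.
Round 1 (partner 1 proposes): partner 2 can get 827 next round, worth 0.66 × 827 = 545.82 now; partner 1 offers that and keeps 454.18.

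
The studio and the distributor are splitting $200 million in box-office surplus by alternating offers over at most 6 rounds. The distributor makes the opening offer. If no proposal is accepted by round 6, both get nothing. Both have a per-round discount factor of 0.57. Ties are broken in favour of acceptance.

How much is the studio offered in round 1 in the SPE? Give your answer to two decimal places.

Round 6 (the studio proposes): rejection yields 0 for the distributor; the studio offers 0 and keeps 200.
Round 5 (the distributor proposes): the studio can get 200 next round, worth 0.57 × 200 = 114 now, so the distributor offers 114, keeping 86.
Round 4 (the studio proposes): the distributor can get 86 next round, worth 0.57 × 86 = 49.02 now. The studio offers 49.02 and keeps 200 − 49.02 = 150.98.
Round 3 (the distributor proposes): the studio can get 150.98 next round, worth 0.57 × 150.98 = 86.0586 now, so the distributor offers 86.0586, keeping 113.9414.
Round 2 (the studio proposes): the distributor can get 113.9414 next round, worth 0.57 × 113.9414 = 64.946598 now; the studio offers that and keeps 135.053402.
Round 1 (the distributor proposes): the studio can get 135.053402 next round, worth 0.57 × 135.053402 = 76.98043914 now; the distributor offers that and keeps 123.01956086.

76.98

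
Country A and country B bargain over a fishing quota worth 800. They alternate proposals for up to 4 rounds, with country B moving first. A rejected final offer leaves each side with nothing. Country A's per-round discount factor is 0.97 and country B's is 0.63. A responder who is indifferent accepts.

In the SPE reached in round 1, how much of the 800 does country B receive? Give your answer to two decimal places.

Round 4 (country A proposes): country B will accept anything ≥ 0, so country A offers 0 and keeps 800.
Round 3 (country B proposes): country A can get 800 next round, worth 0.97 × 800 = 776 now, so country B offers 776, keeping 24.
Round 2 (country A proposes): country B can get 24 next round, worth 0.63 × 24 = 15.12 now; country A offers that and keeps 784.88.
Round 1 (country B proposes): country A can get 784.88 next round, worth 0.97 × 784.88 = 761.3336 now, so country B offers 761.3336, keeping 38.6664.

38.67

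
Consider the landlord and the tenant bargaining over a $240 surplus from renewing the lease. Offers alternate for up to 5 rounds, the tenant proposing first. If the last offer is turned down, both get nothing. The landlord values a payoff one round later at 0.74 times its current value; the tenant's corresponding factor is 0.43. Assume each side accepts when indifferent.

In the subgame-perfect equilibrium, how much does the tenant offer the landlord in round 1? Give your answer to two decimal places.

Round 5 (the tenant proposes): rejection yields 0 for the landlord; the tenant offers 0 and keeps 240.
Round 4 (the landlord proposes): the tenant can get 240 next round, worth 0.43 × 240 = 103.2 now; the landlord offers that and keeps 136.8.
Round 3 (the tenant proposes): the landlord can get 136.8 next round, worth 0.74 × 136.8 = 101.232 now, so the tenant offers 101.232, keeping 138.768.
Round 2 (the landlord proposes): the tenant can get 138.768 next round, worth 0.43 × 138.768 = 59.67024 now. The landlord offers 59.67024 and keeps 240 − 59.67024 = 180.32976.
Round 1 (the tenant proposes): the landlord can get 180.32976 next round, worth 0.74 × 180.32976 = 133.4440224 now; the tenant offers that and keeps 106.5559776.

133.44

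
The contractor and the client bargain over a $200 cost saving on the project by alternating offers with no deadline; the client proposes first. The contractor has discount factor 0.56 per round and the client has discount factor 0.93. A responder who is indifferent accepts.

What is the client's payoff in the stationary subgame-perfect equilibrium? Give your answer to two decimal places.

183.64

When the client proposes, the contractor accepts any offer worth at least 0.56 times what the contractor would get by proposing next round; and vice versa.
This gives x = 200 − 0.56y and y = 200 − 0.93x, where x and y are each side's share when it proposes.
Hence (1 − 0.56·0.93)x = 200(1 − 0.56), i.e. 0.4792·x = 88.
x ≈ 183.6394; the contractor's share is 200 − x ≈ 16.3606.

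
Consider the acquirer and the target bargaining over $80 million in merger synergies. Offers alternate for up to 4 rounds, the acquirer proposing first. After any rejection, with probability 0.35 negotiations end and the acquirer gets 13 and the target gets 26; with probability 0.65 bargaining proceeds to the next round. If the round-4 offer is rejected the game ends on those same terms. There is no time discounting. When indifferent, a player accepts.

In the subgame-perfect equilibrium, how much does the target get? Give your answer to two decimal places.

By backward induction:
Round 4 (the target proposes): the acquirer gets 13 if talks fail, so the target offers 13 and keeps 67.
Round 3 (the acquirer proposes): rejecting gives the target an expected 0.65 × 67 + 0.35 × 26 = 52.65; the acquirer offers that and keeps 27.35.
Round 2 (the target proposes): rejecting gives the acquirer an expected 0.65 × 27.35 + 0.35 × 13 = 22.3275, so the target offers 22.3275, keeping 57.6725.
Round 1 (the acquirer proposes): rejecting gives the target an expected 0.65 × 57.6725 + 0.35 × 26 = 46.587125; the acquirer offers that and keeps 33.412875.

46.59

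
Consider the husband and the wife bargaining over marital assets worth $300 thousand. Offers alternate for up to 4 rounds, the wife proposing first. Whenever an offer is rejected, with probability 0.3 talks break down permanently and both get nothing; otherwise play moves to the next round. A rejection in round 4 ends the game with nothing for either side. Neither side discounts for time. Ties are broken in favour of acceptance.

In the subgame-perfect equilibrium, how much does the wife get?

By backward induction:
Round 4 (the husband proposes): rejection yields 0 for the wife; the husband offers 0 and keeps 300.
Round 3 (the wife proposes): rejecting gives the husband an expected 0.7 × 300 = 210, so the wife offers 210, keeping 90.
Round 2 (the husband proposes): rejecting gives the wife an expected 0.7 × 90 = 63, so the husband offers 63, keeping 237.
Round 1 (the wife proposes): rejecting gives the husband an expected 0.7 × 237 = 165.9; the wife offers that and keeps 134.1.

134.1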